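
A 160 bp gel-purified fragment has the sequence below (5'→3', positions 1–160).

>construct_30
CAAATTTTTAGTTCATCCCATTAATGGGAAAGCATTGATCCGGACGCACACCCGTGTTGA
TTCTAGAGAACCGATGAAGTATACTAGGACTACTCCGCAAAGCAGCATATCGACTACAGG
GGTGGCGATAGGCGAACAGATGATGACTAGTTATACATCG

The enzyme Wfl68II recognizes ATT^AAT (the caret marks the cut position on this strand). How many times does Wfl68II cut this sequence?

1

ATTAAT occurs starting at position 20.
Wfl68II cuts at 1 site.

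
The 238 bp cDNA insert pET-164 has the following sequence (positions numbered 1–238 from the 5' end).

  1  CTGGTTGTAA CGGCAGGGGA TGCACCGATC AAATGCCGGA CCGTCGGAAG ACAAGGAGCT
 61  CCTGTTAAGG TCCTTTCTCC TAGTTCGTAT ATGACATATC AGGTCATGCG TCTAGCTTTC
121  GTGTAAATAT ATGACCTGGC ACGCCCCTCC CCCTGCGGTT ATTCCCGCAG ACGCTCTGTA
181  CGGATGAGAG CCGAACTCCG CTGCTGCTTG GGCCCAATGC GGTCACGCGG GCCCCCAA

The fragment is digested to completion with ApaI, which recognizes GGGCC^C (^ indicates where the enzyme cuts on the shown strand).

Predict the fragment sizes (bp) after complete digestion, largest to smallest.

214, 19, 5 bp

ApaI sites (GGGCCC) start at positions 210, 229.
ApaI cuts after base 5 of each site (before the last base), so after positions 214, 233.
Linear molecule, 2 cuts → 3 fragments:
  1–214 → 214 bp
  215–233 → 19 bp
  234–238 → 5 bp
Sorted largest to smallest: 214, 19, 5 bp.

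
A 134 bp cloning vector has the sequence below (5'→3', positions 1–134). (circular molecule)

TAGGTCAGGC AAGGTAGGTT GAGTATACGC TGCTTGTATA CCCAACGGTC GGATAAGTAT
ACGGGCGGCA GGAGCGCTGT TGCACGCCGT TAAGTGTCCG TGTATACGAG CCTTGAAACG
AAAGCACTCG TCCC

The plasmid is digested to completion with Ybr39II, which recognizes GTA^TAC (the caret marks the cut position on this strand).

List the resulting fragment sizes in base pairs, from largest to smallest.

Ybr39II sites (GTATAC) start at positions 23, 36, 57, 102.
Ybr39II cuts after base 3 of each site, so after positions 25, 38, 59, 104.
Circular molecule, 4 cuts → 4 fragments:
  26–38 → 13 bp
  39–59 → 21 bp
  60–104 → 45 bp
  105–134 then 1–25 → 30 + 25 = 55 bp
Sorted largest to smallest: 55, 45, 21, 13 bp.

55, 45, 21, 13 bp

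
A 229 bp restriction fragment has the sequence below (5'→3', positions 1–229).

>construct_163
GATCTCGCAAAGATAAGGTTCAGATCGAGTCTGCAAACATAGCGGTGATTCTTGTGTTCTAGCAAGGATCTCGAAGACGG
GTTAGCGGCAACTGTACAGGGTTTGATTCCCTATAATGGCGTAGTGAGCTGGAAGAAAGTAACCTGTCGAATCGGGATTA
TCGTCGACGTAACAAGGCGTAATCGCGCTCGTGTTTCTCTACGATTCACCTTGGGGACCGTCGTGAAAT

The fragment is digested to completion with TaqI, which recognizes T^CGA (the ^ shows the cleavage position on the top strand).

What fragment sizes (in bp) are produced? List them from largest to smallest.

TaqI sites (TCGA) start at positions 25, 71, 147, 164.
TaqI cuts after the first base of each site, so after positions 25, 71, 147, 164.
Linear molecule, 4 cuts → 5 fragments:
  1–25 → 25 bp
  26–71 → 46 bp
  72–147 → 76 bp
  148–164 → 17 bp
  165–229 → 65 bp
Sorted largest to smallest: 76, 65, 46, 25, 17 bp.

76, 65, 46, 25, 17 bp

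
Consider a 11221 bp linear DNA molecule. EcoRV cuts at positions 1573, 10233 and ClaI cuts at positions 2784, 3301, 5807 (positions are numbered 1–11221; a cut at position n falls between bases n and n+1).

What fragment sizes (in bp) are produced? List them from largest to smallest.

4426, 2506, 1573, 1211, 988, 517 bp

Combined cut positions (sorted): 1573, 2784, 3301, 5807, 10233.
Linear molecule, 5 cuts → 6 fragments:
  1573 − 0 = 1573 bp
  2784 − 1573 = 1211 bp
  3301 − 2784 = 517 bp
  5807 − 3301 = 2506 bp
  10233 − 5807 = 4426 bp
  11221 − 10233 = 988 bp
Sorted largest to smallest: 4426, 2506, 1573, 1211, 988, 517 bp.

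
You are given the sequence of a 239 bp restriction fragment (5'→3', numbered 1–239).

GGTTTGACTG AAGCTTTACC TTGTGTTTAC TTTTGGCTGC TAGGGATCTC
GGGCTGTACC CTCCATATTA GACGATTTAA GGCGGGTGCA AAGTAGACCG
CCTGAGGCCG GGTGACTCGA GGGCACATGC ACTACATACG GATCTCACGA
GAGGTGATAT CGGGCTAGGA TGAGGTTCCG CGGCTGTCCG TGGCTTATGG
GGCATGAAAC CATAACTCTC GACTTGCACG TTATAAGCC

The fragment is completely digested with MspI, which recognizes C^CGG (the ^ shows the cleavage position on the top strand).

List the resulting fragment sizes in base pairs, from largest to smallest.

The MspI site (CCGG) starts at position 108.
MspI cuts after the first base of each site, so after position 108.
Linear molecule, 1 cut → 2 fragments:
  1–108 → 108 bp
  109–239 → 131 bp
Sorted largest to smallest: 131, 108 bp.

131, 108 bp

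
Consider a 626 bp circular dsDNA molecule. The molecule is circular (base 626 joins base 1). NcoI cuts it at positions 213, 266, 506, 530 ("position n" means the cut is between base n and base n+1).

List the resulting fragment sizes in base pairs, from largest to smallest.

Circular molecule, 4 cuts → 4 fragments:
  266 − 213 = 53 bp
  506 − 266 = 240 bp
  530 − 506 = 24 bp
  wrap: 626 − 530 + 213 = 309 bp
Sorted largest to smallest: 309, 240, 53, 24 bp.

309, 240, 53, 24 bp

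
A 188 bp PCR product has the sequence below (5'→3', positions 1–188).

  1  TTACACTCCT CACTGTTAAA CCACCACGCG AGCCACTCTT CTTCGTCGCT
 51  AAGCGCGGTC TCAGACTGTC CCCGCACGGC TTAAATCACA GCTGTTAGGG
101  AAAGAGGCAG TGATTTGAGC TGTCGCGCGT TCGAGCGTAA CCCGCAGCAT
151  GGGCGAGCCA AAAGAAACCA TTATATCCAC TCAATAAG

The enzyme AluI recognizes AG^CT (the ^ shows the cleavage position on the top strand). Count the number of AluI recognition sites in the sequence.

AGCT occurs starting at positions 90, 118.
AluI cuts at 2 sites.

2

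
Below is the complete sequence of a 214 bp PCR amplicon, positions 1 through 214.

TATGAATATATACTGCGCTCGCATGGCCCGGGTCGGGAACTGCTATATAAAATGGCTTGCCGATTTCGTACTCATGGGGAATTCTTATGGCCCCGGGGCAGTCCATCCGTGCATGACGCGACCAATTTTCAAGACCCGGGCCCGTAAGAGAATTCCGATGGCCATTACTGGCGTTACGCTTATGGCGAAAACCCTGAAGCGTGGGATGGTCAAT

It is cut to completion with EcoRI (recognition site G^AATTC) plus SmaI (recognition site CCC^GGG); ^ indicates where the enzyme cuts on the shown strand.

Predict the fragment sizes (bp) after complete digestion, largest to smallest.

64, 50, 43, 29, 15, 13 bp

EcoRI sites (GAATTC) start at positions 79, 150.
EcoRI cuts after the first base of each site, so after positions 79, 150.
SmaI sites (CCCGGG) start at positions 27, 92, 135.
SmaI cuts after base 3 of each site, so after positions 29, 94, 137.
Combined cut positions: 29, 79, 94, 137, 150.
Linear molecule, 5 cuts → 6 fragments:
  1–29 → 29 bp
  30–79 → 50 bp
  80–94 → 15 bp
  95–137 → 43 bp
  138–150 → 13 bp
  151–214 → 64 bp
Sorted largest to smallest: 64, 50, 43, 29, 15, 13 bp.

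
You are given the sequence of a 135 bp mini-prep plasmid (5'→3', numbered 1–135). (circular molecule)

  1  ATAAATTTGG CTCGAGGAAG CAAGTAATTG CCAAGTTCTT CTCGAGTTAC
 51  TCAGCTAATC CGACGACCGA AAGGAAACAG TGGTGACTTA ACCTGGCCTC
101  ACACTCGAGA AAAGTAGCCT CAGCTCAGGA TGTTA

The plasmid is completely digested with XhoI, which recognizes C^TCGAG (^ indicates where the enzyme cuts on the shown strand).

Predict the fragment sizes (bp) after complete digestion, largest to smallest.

XhoI sites (CTCGAG) start at positions 11, 41, 104.
XhoI cuts after the first base of each site, so after positions 11, 41, 104.
Circular molecule, 3 cuts → 3 fragments:
  12–41 → 30 bp
  42–104 → 63 bp
  105–135 then 1–11 → 31 + 11 = 42 bp
Sorted largest to smallest: 63, 42, 30 bp.

63, 42, 30 bp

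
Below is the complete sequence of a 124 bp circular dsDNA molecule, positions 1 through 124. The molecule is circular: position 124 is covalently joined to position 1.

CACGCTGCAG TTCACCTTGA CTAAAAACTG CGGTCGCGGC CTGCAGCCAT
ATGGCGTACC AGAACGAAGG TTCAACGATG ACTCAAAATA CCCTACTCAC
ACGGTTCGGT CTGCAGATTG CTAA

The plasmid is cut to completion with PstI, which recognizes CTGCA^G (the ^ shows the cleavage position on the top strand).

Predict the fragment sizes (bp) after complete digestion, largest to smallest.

PstI sites (CTGCAG) start at positions 5, 41, 111.
PstI cuts after base 5 of each site (before the last base), so after positions 9, 45, 115.
Circular molecule, 3 cuts → 3 fragments:
  10–45 → 36 bp
  46–115 → 70 bp
  116–124 then 1–9 → 9 + 9 = 18 bp
Sorted largest to smallest: 70, 36, 18 bp.

70, 36, 18 bp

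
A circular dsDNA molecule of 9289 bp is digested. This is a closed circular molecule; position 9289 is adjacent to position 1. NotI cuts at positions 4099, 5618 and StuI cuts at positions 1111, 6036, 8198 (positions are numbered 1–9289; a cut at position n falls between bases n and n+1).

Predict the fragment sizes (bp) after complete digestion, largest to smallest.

2988, 2202, 2162, 1519, 418 bp

Combined cut positions (sorted): 1111, 4099, 5618, 6036, 8198.
Circular molecule, 5 cuts → 5 fragments:
  4099 − 1111 = 2988 bp
  5618 − 4099 = 1519 bp
  6036 − 5618 = 418 bp
  8198 − 6036 = 2162 bp
  wrap: 9289 − 8198 + 1111 = 2202 bp
Sorted largest to smallest: 2988, 2202, 2162, 1519, 418 bp.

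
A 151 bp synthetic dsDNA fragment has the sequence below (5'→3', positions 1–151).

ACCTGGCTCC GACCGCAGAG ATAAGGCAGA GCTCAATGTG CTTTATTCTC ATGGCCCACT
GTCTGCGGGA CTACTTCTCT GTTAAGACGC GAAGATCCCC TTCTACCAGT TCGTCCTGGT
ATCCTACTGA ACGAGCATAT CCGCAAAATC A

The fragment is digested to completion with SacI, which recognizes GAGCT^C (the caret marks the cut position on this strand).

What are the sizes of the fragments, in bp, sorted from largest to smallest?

The SacI site (GAGCTC) starts at position 29.
SacI cuts after base 5 of each site (before the last base), so after position 33.
Linear molecule, 1 cut → 2 fragments:
  1–33 → 33 bp
  34–151 → 118 bp
Sorted largest to smallest: 118, 33 bp.

118, 33 bp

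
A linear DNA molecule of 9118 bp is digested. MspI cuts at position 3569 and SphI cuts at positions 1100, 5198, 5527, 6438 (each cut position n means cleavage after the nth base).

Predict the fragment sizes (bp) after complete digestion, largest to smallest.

Combined cut positions (sorted): 1100, 3569, 5198, 5527, 6438.
Linear molecule, 5 cuts → 6 fragments:
  1100 − 0 = 1100 bp
  3569 − 1100 = 2469 bp
  5198 − 3569 = 1629 bp
  5527 − 5198 = 329 bp
  6438 − 5527 = 911 bp
  9118 − 6438 = 2680 bp
Sorted largest to smallest: 2680, 2469, 1629, 1100, 911, 329 bp.

2680, 2469, 1629, 1100, 911, 329 bp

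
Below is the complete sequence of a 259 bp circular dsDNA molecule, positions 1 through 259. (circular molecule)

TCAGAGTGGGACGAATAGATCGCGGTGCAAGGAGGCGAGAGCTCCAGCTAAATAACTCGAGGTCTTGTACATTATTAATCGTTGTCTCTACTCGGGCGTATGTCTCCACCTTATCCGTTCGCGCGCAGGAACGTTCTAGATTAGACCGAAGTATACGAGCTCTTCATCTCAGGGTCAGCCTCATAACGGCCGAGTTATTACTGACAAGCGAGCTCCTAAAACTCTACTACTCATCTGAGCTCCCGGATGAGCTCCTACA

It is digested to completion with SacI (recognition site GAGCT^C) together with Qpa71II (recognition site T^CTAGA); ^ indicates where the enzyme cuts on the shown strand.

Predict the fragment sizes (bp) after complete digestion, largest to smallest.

92, 53, 49, 27, 26, 12 bp

SacI sites (GAGCTC) start at positions 39, 157, 210, 237, 249.
SacI cuts after base 5 of each site (before the last base), so after positions 43, 161, 214, 241, 253.
The Qpa71II site (TCTAGA) starts at position 135.
Qpa71II cuts after the first base of each site, so after position 135.
Combined cut positions: 43, 135, 161, 214, 241, 253.
Circular molecule, 6 cuts → 6 fragments:
  44–135 → 92 bp
  136–161 → 26 bp
  162–214 → 53 bp
  215–241 → 27 bp
  242–253 → 12 bp
  254–259 then 1–43 → 6 + 43 = 49 bp
Sorted largest to smallest: 92, 53, 49, 27, 26, 12 bp.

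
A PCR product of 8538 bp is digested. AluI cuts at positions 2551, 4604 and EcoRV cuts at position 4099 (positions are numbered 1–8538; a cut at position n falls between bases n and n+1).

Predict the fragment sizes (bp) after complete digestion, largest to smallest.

3934, 2551, 1548, 505 bp

Combined cut positions (sorted): 2551, 4099, 4604.
Linear molecule, 3 cuts → 4 fragments:
  2551 − 0 = 2551 bp
  4099 − 2551 = 1548 bp
  4604 − 4099 = 505 bp
  8538 − 4604 = 3934 bp
Sorted largest to smallest: 3934, 2551, 1548, 505 bp.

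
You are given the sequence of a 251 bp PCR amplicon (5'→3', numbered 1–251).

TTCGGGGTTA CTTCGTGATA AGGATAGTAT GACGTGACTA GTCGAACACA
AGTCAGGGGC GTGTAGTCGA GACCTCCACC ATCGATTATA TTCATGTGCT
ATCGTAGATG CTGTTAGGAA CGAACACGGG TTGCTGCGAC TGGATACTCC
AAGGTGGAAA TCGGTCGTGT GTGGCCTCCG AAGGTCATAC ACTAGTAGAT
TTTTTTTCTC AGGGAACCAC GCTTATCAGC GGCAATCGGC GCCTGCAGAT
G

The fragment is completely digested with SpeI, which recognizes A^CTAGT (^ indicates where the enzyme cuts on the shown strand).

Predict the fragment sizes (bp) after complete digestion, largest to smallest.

SpeI sites (ACTAGT) start at positions 37, 191.
SpeI cuts after the first base of each site, so after positions 37, 191.
Linear molecule, 2 cuts → 3 fragments:
  1–37 → 37 bp
  38–191 → 154 bp
  192–251 → 60 bp
Sorted largest to smallest: 154, 60, 37 bp.

154, 60, 37 bp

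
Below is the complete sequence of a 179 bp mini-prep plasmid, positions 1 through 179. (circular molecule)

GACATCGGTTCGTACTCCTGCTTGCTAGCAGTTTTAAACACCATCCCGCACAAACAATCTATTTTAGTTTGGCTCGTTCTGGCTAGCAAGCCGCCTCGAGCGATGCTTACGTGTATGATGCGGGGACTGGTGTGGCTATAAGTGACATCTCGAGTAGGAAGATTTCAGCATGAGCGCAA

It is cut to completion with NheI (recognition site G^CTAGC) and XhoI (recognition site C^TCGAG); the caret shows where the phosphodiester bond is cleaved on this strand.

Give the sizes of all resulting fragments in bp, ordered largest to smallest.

58, 54, 54, 13 bp

NheI sites (GCTAGC) start at positions 24, 82.
NheI cuts after the first base of each site, so after positions 24, 82.
XhoI sites (CTCGAG) start at positions 95, 149.
XhoI cuts after the first base of each site, so after positions 95, 149.
Combined cut positions: 24, 82, 95, 149.
Circular molecule, 4 cuts → 4 fragments:
  25–82 → 58 bp
  83–95 → 13 bp
  96–149 → 54 bp
  150–179 then 1–24 → 30 + 24 = 54 bp
Sorted largest to smallest: 58, 54, 54, 13 bp.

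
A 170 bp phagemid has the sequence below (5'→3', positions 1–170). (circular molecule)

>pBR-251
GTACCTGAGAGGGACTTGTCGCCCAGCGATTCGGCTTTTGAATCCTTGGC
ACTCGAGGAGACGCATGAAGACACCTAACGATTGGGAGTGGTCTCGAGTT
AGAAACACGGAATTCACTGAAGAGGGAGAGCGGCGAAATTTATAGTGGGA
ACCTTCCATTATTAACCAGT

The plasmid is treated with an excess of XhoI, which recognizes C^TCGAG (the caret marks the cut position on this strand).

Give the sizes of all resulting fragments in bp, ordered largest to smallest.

XhoI sites (CTCGAG) start at positions 52, 93.
XhoI cuts after the first base of each site, so after positions 52, 93.
Circular molecule, 2 cuts → 2 fragments:
  53–93 → 41 bp
  94–170 then 1–52 → 77 + 52 = 129 bp
Sorted largest to smallest: 129, 41 bp.

129, 41 bp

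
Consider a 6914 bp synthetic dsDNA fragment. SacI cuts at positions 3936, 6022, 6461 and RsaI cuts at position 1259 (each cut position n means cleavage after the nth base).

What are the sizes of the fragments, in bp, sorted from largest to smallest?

Combined cut positions (sorted): 1259, 3936, 6022, 6461.
Linear molecule, 4 cuts → 5 fragments:
  1259 − 0 = 1259 bp
  3936 − 1259 = 2677 bp
  6022 − 3936 = 2086 bp
  6461 − 6022 = 439 bp
  6914 − 6461 = 453 bp
Sorted largest to smallest: 2677, 2086, 1259, 453, 439 bp.

2677, 2086, 1259, 453, 439 bp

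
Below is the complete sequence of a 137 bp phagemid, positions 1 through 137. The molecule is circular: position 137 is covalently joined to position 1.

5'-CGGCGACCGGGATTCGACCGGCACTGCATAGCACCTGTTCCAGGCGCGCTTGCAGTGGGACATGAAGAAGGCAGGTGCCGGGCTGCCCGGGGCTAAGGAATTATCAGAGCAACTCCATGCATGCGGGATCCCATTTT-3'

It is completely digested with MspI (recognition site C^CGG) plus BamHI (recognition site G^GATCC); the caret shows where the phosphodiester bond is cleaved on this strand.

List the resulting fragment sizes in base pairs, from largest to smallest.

MspI sites (CCGG) start at positions 7, 18, 78, 87.
MspI cuts after the first base of each site, so after positions 7, 18, 78, 87.
The BamHI site (GGATCC) starts at position 126.
BamHI cuts after the first base of each site, so after position 126.
Combined cut positions: 7, 18, 78, 87, 126.
Circular molecule, 5 cuts → 5 fragments:
  8–18 → 11 bp
  19–78 → 60 bp
  79–87 → 9 bp
  88–126 → 39 bp
  127–137 then 1–7 → 11 + 7 = 18 bp
Sorted largest to smallest: 60, 39, 18, 11, 9 bp.

60, 39, 18, 11, 9 bp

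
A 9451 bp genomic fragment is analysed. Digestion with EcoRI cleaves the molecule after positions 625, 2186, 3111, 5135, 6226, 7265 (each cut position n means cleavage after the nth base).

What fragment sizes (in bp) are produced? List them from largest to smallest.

2186, 2024, 1561, 1091, 1039, 925, 625 bp

Linear molecule, 6 cuts → 7 fragments:
  625 − 0 = 625 bp
  2186 − 625 = 1561 bp
  3111 − 2186 = 925 bp
  5135 − 3111 = 2024 bp
  6226 − 5135 = 1091 bp
  7265 − 6226 = 1039 bp
  9451 − 7265 = 2186 bp
Sorted largest to smallest: 2186, 2024, 1561, 1091, 1039, 925, 625 bp.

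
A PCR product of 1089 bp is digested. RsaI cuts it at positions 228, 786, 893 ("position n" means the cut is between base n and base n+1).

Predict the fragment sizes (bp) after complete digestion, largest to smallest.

Linear molecule, 3 cuts → 4 fragments:
  228 − 0 = 228 bp
  786 − 228 = 558 bp
  893 − 786 = 107 bp
  1089 − 893 = 196 bp
Sorted largest to smallest: 558, 228, 196, 107 bp.

558, 228, 196, 107 bp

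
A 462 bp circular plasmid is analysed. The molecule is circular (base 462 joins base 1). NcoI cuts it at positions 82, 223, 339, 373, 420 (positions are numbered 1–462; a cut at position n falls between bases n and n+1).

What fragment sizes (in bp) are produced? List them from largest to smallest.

Circular molecule, 5 cuts → 5 fragments:
  223 − 82 = 141 bp
  339 − 223 = 116 bp
  373 − 339 = 34 bp
  420 − 373 = 47 bp
  wrap: 462 − 420 + 82 = 124 bp
Sorted largest to smallest: 141, 124, 116, 47, 34 bp.

141, 124, 116, 47, 34 bp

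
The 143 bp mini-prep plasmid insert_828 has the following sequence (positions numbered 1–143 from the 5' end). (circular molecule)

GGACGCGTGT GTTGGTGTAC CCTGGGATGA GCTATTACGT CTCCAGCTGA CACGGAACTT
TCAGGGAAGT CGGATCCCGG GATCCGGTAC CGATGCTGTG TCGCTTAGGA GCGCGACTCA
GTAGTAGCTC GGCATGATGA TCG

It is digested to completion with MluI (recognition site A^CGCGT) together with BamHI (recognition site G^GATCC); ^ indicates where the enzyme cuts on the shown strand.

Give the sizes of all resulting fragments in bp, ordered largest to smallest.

The MluI site (ACGCGT) starts at position 3.
MluI cuts after the first base of each site, so after position 3.
BamHI sites (GGATCC) start at positions 72, 80.
BamHI cuts after the first base of each site, so after positions 72, 80.
Combined cut positions: 3, 72, 80.
Circular molecule, 3 cuts → 3 fragments:
  4–72 → 69 bp
  73–80 → 8 bp
  81–143 then 1–3 → 63 + 3 = 66 bp
Sorted largest to smallest: 69, 66, 8 bp.

69, 66, 8 bp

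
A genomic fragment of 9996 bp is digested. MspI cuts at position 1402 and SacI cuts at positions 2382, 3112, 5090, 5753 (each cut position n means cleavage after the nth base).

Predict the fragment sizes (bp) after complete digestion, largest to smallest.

Combined cut positions (sorted): 1402, 2382, 3112, 5090, 5753.
Linear molecule, 5 cuts → 6 fragments:
  1402 − 0 = 1402 bp
  2382 − 1402 = 980 bp
  3112 − 2382 = 730 bp
  5090 − 3112 = 1978 bp
  5753 − 5090 = 663 bp
  9996 − 5753 = 4243 bp
Sorted largest to smallest: 4243, 1978, 1402, 980, 730, 663 bp.

4243, 1978, 1402, 980, 730, 663 bp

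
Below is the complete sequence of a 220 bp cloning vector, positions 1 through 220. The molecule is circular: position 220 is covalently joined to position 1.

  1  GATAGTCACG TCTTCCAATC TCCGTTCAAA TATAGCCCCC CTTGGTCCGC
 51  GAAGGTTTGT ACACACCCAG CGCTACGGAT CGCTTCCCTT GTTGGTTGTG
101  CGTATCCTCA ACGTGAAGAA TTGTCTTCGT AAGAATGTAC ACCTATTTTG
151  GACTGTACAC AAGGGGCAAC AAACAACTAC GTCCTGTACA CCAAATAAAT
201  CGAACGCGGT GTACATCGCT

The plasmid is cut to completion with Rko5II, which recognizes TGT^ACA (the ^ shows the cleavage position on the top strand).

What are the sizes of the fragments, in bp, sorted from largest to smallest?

Rko5II sites (TGTACA) start at positions 58, 136, 154, 185, 210.
Rko5II cuts after base 3 of each site, so after positions 60, 138, 156, 187, 212.
Circular molecule, 5 cuts → 5 fragments:
  61–138 → 78 bp
  139–156 → 18 bp
  157–187 → 31 bp
  188–212 → 25 bp
  213–220 then 1–60 → 8 + 60 = 68 bp
Sorted largest to smallest: 78, 68, 31, 25, 18 bp.

78, 68, 31, 25, 18 bp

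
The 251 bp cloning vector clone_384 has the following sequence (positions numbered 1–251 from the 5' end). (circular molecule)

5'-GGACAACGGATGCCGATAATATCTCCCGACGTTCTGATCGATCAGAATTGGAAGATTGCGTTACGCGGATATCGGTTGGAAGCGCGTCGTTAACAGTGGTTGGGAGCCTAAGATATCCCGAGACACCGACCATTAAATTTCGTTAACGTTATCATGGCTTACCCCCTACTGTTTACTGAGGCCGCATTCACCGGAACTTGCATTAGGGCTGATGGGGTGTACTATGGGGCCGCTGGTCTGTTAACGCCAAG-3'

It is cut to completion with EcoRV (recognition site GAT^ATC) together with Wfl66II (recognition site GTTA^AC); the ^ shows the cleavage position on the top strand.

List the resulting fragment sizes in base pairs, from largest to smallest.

EcoRV sites (GATATC) start at positions 68, 112.
EcoRV cuts after base 3 of each site, so after positions 70, 114.
Wfl66II sites (GTTAAC) start at positions 89, 142, 240.
Wfl66II cuts after base 4 of each site, so after positions 92, 145, 243.
Combined cut positions: 70, 92, 114, 145, 243.
Circular molecule, 5 cuts → 5 fragments:
  71–92 → 22 bp
  93–114 → 22 bp
  115–145 → 31 bp
  146–243 → 98 bp
  244–251 then 1–70 → 8 + 70 = 78 bp
Sorted largest to smallest: 98, 78, 31, 22, 22 bp.

98, 78, 31, 22, 22 bp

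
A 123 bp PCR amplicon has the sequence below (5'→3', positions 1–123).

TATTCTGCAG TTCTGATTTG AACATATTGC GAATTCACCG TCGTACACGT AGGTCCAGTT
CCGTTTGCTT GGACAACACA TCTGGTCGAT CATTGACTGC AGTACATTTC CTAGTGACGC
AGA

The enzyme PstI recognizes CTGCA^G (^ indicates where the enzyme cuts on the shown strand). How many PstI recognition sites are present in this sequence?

2

CTGCAG occurs starting at positions 5, 97.
PstI cuts at 2 sites.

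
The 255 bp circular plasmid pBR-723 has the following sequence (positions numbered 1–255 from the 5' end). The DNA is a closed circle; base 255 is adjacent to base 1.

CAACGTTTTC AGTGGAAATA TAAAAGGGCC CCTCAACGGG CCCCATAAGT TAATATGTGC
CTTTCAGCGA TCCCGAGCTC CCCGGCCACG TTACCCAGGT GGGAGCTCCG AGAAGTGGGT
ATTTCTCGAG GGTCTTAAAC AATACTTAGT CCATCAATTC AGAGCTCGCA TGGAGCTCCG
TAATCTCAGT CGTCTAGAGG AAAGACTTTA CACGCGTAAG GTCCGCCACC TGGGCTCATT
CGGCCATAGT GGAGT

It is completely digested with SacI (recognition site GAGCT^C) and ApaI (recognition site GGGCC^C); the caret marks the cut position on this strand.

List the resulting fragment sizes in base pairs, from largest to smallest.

SacI sites (GAGCTC) start at positions 75, 103, 162, 173.
SacI cuts after base 5 of each site (before the last base), so after positions 79, 107, 166, 177.
ApaI sites (GGGCCC) start at positions 26, 38.
ApaI cuts after base 5 of each site (before the last base), so after positions 30, 42.
Combined cut positions: 30, 42, 79, 107, 166, 177.
Circular molecule, 6 cuts → 6 fragments:
  31–42 → 12 bp
  43–79 → 37 bp
  80–107 → 28 bp
  108–166 → 59 bp
  167–177 → 11 bp
  178–255 then 1–30 → 78 + 30 = 108 bp
Sorted largest to smallest: 108, 59, 37, 28, 12, 11 bp.

108, 59, 37, 28, 12, 11 bp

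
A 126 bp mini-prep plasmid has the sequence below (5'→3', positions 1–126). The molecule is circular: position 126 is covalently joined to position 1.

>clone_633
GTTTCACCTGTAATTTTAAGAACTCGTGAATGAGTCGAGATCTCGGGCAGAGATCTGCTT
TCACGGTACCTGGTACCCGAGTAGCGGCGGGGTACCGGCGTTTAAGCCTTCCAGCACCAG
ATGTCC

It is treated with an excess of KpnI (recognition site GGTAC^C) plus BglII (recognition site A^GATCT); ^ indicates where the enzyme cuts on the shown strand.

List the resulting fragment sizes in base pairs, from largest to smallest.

69, 19, 18, 13, 7 bp

KpnI sites (GGTACC) start at positions 65, 72, 91.
KpnI cuts after base 5 of each site (before the last base), so after positions 69, 76, 95.
BglII sites (AGATCT) start at positions 38, 51.
BglII cuts after the first base of each site, so after positions 38, 51.
Combined cut positions: 38, 51, 69, 76, 95.
Circular molecule, 5 cuts → 5 fragments:
  39–51 → 13 bp
  52–69 → 18 bp
  70–76 → 7 bp
  77–95 → 19 bp
  96–126 then 1–38 → 31 + 38 = 69 bp
Sorted largest to smallest: 69, 19, 18, 13, 7 bp.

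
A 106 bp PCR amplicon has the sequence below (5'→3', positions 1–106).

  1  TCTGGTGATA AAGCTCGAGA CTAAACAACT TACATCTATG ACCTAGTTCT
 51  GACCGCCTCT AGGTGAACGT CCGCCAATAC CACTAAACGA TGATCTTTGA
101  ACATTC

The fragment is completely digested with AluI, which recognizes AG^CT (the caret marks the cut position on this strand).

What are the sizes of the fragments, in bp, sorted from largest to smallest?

The AluI site (AGCT) starts at position 12.
AluI cuts after base 2 of each site, so after position 13.
Linear molecule, 1 cut → 2 fragments:
  1–13 → 13 bp
  14–106 → 93 bp
Sorted largest to smallest: 93, 13 bp.

93, 13 bp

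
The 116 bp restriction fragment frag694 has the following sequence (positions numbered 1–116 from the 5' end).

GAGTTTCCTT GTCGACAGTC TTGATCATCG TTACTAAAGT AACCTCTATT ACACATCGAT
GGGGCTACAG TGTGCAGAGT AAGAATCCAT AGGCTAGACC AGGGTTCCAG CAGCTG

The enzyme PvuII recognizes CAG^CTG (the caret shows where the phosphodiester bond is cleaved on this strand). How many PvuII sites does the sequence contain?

CAGCTG occurs starting at position 111.
PvuII cuts at 1 site.

1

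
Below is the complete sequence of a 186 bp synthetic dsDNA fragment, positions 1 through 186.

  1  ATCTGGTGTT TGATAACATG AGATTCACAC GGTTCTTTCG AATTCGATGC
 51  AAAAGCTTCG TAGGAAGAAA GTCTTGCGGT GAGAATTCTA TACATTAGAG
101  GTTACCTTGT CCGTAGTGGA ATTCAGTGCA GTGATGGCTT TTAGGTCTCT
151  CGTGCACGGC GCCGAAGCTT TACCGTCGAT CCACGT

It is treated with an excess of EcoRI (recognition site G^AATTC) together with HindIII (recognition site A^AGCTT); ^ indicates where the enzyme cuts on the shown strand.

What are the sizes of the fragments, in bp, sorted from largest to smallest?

46, 40, 36, 30, 21, 13 bp

EcoRI sites (GAATTC) start at positions 40, 83, 119.
EcoRI cuts after the first base of each site, so after positions 40, 83, 119.
HindIII sites (AAGCTT) start at positions 53, 165.
HindIII cuts after the first base of each site, so after positions 53, 165.
Combined cut positions: 40, 53, 83, 119, 165.
Linear molecule, 5 cuts → 6 fragments:
  1–40 → 40 bp
  41–53 → 13 bp
  54–83 → 30 bp
  84–119 → 36 bp
  120–165 → 46 bp
  166–186 → 21 bp
Sorted largest to smallest: 46, 40, 36, 30, 21, 13 bp.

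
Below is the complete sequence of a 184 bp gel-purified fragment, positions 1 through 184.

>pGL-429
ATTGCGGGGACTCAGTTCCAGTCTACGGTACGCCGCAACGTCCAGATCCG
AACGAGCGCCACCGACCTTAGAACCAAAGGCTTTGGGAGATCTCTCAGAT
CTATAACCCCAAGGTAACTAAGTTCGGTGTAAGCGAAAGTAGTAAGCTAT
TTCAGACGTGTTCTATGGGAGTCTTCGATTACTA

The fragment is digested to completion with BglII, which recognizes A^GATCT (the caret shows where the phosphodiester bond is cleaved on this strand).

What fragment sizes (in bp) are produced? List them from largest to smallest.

88, 87, 9 bp

BglII sites (AGATCT) start at positions 88, 97.
BglII cuts after the first base of each site, so after positions 88, 97.
Linear molecule, 2 cuts → 3 fragments:
  1–88 → 88 bp
  89–97 → 9 bp
  98–184 → 87 bp
Sorted largest to smallest: 88, 87, 9 bp.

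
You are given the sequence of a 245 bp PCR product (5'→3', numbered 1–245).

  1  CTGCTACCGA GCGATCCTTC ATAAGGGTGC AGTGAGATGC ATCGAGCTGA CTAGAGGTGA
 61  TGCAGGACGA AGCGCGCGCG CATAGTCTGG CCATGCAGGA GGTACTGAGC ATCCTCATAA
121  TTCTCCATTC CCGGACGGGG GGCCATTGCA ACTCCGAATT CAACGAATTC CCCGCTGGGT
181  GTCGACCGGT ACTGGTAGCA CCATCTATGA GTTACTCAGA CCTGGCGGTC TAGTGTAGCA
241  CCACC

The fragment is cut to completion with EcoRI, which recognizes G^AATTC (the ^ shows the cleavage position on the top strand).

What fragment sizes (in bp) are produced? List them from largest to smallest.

156, 80, 9 bp

EcoRI sites (GAATTC) start at positions 156, 165.
EcoRI cuts after the first base of each site, so after positions 156, 165.
Linear molecule, 2 cuts → 3 fragments:
  1–156 → 156 bp
  157–165 → 9 bp
  166–245 → 80 bp
Sorted largest to smallest: 156, 80, 9 bp.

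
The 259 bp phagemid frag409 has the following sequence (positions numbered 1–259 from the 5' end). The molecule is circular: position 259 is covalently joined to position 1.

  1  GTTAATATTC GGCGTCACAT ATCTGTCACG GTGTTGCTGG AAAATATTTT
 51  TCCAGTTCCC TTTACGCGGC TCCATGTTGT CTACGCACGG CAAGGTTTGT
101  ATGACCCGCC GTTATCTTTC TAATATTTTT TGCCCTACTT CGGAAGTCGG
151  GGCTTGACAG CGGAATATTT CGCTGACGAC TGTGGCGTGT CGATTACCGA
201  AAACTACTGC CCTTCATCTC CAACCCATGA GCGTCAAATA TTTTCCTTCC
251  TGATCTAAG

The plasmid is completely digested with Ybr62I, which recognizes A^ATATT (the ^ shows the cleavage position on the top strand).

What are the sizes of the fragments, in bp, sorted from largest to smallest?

79, 73, 42, 39, 26 bp

Ybr62I sites (AATATT) start at positions 4, 43, 122, 164, 237.
Ybr62I cuts after the first base of each site, so after positions 4, 43, 122, 164, 237.
Circular molecule, 5 cuts → 5 fragments:
  5–43 → 39 bp
  44–122 → 79 bp
  123–164 → 42 bp
  165–237 → 73 bp
  238–259 then 1–4 → 22 + 4 = 26 bp
Sorted largest to smallest: 79, 73, 42, 39, 26 bp.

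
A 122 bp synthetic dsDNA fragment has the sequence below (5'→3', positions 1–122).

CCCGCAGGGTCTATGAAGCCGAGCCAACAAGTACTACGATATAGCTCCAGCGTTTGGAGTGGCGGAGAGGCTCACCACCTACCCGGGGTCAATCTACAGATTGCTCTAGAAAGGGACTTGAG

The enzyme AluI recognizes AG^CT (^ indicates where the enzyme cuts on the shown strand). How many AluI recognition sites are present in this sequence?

AGCT occurs starting at position 43.
AluI cuts at 1 site.

1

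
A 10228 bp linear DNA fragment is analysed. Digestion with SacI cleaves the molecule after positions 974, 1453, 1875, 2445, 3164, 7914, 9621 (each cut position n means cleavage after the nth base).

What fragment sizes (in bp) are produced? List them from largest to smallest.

Linear molecule, 7 cuts → 8 fragments:
  974 − 0 = 974 bp
  1453 − 974 = 479 bp
  1875 − 1453 = 422 bp
  2445 − 1875 = 570 bp
  3164 − 2445 = 719 bp
  7914 − 3164 = 4750 bp
  9621 − 7914 = 1707 bp
  10228 − 9621 = 607 bp
Sorted largest to smallest: 4750, 1707, 974, 719, 607, 570, 479, 422 bp.

4750, 1707, 974, 719, 607, 570, 479, 422 bp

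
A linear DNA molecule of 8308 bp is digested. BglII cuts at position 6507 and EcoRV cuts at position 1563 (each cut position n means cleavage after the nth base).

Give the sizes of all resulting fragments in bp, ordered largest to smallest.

Combined cut positions (sorted): 1563, 6507.
Linear molecule, 2 cuts → 3 fragments:
  1563 − 0 = 1563 bp
  6507 − 1563 = 4944 bp
  8308 − 6507 = 1801 bp
Sorted largest to smallest: 4944, 1801, 1563 bp.

4944, 1801, 1563 bp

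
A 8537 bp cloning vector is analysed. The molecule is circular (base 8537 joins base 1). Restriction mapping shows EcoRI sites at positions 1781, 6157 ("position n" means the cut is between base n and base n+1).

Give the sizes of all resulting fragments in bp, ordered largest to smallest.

Circular molecule, 2 cuts → 2 fragments:
  6157 − 1781 = 4376 bp
  wrap: 8537 − 6157 + 1781 = 4161 bp
Sorted largest to smallest: 4376, 4161 bp.

4376, 4161 bp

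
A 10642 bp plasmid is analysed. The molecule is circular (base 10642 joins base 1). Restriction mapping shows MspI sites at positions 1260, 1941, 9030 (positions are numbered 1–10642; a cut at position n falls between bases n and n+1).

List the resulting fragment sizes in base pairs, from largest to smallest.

Circular molecule, 3 cuts → 3 fragments:
  1941 − 1260 = 681 bp
  9030 − 1941 = 7089 bp
  wrap: 10642 − 9030 + 1260 = 2872 bp
Sorted largest to smallest: 7089, 2872, 681 bp.

7089, 2872, 681 bp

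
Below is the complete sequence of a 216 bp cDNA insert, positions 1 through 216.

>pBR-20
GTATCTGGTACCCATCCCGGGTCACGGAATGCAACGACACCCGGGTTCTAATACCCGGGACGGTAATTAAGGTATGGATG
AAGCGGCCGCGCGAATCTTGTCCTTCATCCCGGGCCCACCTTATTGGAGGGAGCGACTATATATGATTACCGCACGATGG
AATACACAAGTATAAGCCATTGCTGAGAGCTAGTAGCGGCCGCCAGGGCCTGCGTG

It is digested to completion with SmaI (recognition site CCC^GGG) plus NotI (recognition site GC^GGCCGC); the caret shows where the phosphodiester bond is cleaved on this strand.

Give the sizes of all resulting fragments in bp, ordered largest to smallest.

SmaI sites (CCCGGG) start at positions 16, 40, 54, 109.
SmaI cuts after base 3 of each site, so after positions 18, 42, 56, 111.
NotI sites (GCGGCCGC) start at positions 83, 196.
NotI cuts after base 2 of each site, so after positions 84, 197.
Combined cut positions: 18, 42, 56, 84, 111, 197.
Linear molecule, 6 cuts → 7 fragments:
  1–18 → 18 bp
  19–42 → 24 bp
  43–56 → 14 bp
  57–84 → 28 bp
  85–111 → 27 bp
  112–197 → 86 bp
  198–216 → 19 bp
Sorted largest to smallest: 86, 28, 27, 24, 19, 18, 14 bp.

86, 28, 27, 24, 19, 18, 14 bp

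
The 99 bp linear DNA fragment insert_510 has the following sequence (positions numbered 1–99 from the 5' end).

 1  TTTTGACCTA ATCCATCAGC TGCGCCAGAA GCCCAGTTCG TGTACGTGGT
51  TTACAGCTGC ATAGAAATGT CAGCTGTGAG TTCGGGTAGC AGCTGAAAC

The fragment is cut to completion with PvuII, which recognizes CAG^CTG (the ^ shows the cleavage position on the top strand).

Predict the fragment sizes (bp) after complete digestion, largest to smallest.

37, 19, 19, 17, 7 bp

PvuII sites (CAGCTG) start at positions 17, 54, 71, 90.
PvuII cuts after base 3 of each site, so after positions 19, 56, 73, 92.
Linear molecule, 4 cuts → 5 fragments:
  1–19 → 19 bp
  20–56 → 37 bp
  57–73 → 17 bp
  74–92 → 19 bp
  93–99 → 7 bp
Sorted largest to smallest: 37, 19, 19, 17, 7 bp.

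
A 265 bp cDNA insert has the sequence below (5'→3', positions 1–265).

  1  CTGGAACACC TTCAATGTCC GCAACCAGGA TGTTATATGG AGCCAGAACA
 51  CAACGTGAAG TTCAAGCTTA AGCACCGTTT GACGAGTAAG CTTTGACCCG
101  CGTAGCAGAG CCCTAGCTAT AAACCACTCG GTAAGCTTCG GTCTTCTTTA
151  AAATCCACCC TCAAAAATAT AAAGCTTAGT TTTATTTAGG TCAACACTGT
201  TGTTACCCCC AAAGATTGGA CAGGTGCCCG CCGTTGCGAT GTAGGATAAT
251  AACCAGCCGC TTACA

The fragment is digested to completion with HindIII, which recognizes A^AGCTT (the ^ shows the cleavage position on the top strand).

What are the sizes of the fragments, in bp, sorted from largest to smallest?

93, 64, 45, 39, 24 bp

HindIII sites (AAGCTT) start at positions 64, 88, 133, 172.
HindIII cuts after the first base of each site, so after positions 64, 88, 133, 172.
Linear molecule, 4 cuts → 5 fragments:
  1–64 → 64 bp
  65–88 → 24 bp
  89–133 → 45 bp
  134–172 → 39 bp
  173–265 → 93 bp
Sorted largest to smallest: 93, 64, 45, 39, 24 bp.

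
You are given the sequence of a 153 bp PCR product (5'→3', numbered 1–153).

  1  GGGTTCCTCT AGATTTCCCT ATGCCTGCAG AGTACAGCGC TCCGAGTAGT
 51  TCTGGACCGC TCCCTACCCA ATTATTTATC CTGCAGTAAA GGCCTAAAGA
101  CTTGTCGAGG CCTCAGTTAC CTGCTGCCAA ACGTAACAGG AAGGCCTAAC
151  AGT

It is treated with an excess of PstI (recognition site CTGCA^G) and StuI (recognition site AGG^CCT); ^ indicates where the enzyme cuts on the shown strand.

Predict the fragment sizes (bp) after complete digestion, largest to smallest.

56, 34, 29, 18, 9, 7 bp

PstI sites (CTGCAG) start at positions 25, 81.
PstI cuts after base 5 of each site (before the last base), so after positions 29, 85.
StuI sites (AGGCCT) start at positions 90, 108, 142.
StuI cuts after base 3 of each site, so after positions 92, 110, 144.
Combined cut positions: 29, 85, 92, 110, 144.
Linear molecule, 5 cuts → 6 fragments:
  1–29 → 29 bp
  30–85 → 56 bp
  86–92 → 7 bp
  93–110 → 18 bp
  111–144 → 34 bp
  145–153 → 9 bp
Sorted largest to smallest: 56, 34, 29, 18, 9, 7 bp.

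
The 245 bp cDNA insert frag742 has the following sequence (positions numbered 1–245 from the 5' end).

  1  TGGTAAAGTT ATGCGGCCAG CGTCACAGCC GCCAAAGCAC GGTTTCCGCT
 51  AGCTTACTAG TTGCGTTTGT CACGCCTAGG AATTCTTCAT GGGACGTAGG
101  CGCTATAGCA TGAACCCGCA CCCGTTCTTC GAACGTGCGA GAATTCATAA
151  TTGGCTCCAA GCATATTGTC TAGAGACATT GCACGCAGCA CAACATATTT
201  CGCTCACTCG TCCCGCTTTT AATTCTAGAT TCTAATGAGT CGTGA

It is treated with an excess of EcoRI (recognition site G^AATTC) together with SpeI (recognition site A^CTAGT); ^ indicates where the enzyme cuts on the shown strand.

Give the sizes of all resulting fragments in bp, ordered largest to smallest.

EcoRI sites (GAATTC) start at positions 80, 141.
EcoRI cuts after the first base of each site, so after positions 80, 141.
The SpeI site (ACTAGT) starts at position 56.
SpeI cuts after the first base of each site, so after position 56.
Combined cut positions: 56, 80, 141.
Linear molecule, 3 cuts → 4 fragments:
  1–56 → 56 bp
  57–80 → 24 bp
  81–141 → 61 bp
  142–245 → 104 bp
Sorted largest to smallest: 104, 61, 56, 24 bp.

104, 61, 56, 24 bp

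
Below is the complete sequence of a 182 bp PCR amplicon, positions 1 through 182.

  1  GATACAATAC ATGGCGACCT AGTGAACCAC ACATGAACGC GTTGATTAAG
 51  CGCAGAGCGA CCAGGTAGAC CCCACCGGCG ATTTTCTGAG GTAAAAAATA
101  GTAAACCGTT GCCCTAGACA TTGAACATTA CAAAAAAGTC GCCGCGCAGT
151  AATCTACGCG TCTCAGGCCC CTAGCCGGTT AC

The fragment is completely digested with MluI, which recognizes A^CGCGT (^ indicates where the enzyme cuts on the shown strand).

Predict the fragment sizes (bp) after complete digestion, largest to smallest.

MluI sites (ACGCGT) start at positions 37, 156.
MluI cuts after the first base of each site, so after positions 37, 156.
Linear molecule, 2 cuts → 3 fragments:
  1–37 → 37 bp
  38–156 → 119 bp
  157–182 → 26 bp
Sorted largest to smallest: 119, 37, 26 bp.

119, 37, 26 bp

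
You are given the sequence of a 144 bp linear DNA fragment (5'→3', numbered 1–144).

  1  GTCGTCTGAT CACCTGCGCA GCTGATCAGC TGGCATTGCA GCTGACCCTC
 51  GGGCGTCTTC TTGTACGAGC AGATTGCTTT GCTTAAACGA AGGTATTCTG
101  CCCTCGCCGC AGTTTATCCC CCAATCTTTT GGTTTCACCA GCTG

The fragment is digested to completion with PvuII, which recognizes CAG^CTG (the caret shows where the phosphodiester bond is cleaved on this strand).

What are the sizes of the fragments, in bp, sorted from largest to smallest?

100, 21, 12, 8, 3 bp

PvuII sites (CAGCTG) start at positions 19, 27, 39, 139.
PvuII cuts after base 3 of each site, so after positions 21, 29, 41, 141.
Linear molecule, 4 cuts → 5 fragments:
  1–21 → 21 bp
  22–29 → 8 bp
  30–41 → 12 bp
  42–141 → 100 bp
  142–144 → 3 bp
Sorted largest to smallest: 100, 21, 12, 8, 3 bp.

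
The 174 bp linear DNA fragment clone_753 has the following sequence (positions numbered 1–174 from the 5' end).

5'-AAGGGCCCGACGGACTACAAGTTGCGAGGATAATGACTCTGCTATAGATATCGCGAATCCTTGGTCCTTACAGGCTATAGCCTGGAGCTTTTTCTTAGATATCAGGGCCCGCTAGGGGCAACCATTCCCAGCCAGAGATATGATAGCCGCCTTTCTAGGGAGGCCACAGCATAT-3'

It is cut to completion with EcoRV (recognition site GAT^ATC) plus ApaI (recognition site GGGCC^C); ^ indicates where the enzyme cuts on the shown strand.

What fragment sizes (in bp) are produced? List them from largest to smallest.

EcoRV sites (GATATC) start at positions 47, 98.
EcoRV cuts after base 3 of each site, so after positions 49, 100.
ApaI sites (GGGCCC) start at positions 3, 105.
ApaI cuts after base 5 of each site (before the last base), so after positions 7, 109.
Combined cut positions: 7, 49, 100, 109.
Linear molecule, 4 cuts → 5 fragments:
  1–7 → 7 bp
  8–49 → 42 bp
  50–100 → 51 bp
  101–109 → 9 bp
  110–174 → 65 bp
Sorted largest to smallest: 65, 51, 42, 9, 7 bp.

65, 51, 42, 9, 7 bp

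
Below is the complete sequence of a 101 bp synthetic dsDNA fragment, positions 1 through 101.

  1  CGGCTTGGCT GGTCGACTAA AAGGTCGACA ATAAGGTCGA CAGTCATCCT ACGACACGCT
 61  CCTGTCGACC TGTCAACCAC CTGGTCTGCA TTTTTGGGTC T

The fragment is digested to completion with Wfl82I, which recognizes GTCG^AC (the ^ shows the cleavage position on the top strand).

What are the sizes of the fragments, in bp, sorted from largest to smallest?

34, 28, 15, 12, 12 bp

Wfl82I sites (GTCGAC) start at positions 12, 24, 36, 64.
Wfl82I cuts after base 4 of each site, so after positions 15, 27, 39, 67.
Linear molecule, 4 cuts → 5 fragments:
  1–15 → 15 bp
  16–27 → 12 bp
  28–39 → 12 bp
  40–67 → 28 bp
  68–101 → 34 bp
Sorted largest to smallest: 34, 28, 15, 12, 12 bp.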